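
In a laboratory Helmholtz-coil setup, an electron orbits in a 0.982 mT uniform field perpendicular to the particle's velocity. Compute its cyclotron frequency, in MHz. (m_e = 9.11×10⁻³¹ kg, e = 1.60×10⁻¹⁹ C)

f ≈ 27.4 MHz

f = qB/(2πm) = (1×1.60×10^-19)(9.82×10^-4) / [2π(9.11×10^-31)] = 2.74×10^7 Hz.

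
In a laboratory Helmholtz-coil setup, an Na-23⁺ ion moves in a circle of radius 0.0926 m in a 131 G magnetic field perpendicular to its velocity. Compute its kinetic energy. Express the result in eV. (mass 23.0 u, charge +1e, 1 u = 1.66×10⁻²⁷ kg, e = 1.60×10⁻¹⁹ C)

v = qBr/m = (1×1.60×10^-19)(0.0131)(0.0926) / (3.82×10^-26) = 5080 m/s.
K = ½mv² = 0.5·(3.82×10^-26)·(5080)² = 4.93×10^-19 J = 3.08 eV.

K ≈ 3.08 eV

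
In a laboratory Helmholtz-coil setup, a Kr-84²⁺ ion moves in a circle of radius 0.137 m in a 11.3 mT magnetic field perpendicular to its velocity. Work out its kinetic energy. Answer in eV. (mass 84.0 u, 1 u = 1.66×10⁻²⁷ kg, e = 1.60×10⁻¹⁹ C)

K ≈ 5.50 eV

v = qBr/m = (2×1.60×10^-19)(0.0113)(0.137) / (1.39×10^-25) = 3550 m/s.
K = ½mv² = 0.5·(1.39×10^-25)·(3550)² = 8.80×10^-19 J = 5.50 eV.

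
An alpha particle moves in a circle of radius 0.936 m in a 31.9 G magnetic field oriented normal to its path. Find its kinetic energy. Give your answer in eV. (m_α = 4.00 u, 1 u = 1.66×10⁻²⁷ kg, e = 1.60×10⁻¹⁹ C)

K ≈ 430 eV

v = qBr/m = (2×1.60×10^-19)(3.19×10^-3)(0.936) / (6.64×10^-27) = 1.44×10^5 m/s.
K = ½mv² = 0.5·(6.64×10^-27)·(1.44×10^5)² = 6.87×10^-17 J = 430 eV.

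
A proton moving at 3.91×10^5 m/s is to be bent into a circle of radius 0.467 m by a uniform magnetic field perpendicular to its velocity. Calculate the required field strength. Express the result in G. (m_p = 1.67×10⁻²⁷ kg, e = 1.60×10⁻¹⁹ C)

qvB = mv²/r gives B = mv/(qr).
B = (1.67×10^-27)(3.91×10^5) / [(1×1.60×10^-19)(0.467)] = 8.74×10^-3 T.

B ≈ 87.4 G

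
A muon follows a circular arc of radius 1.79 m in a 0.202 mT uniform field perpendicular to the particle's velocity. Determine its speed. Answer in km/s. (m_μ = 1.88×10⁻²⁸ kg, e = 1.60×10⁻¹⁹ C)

v ≈ 308 km/s

From qvB = mv²/r, v = qBr/m.
v = (1×1.60×10^-19)(2.02×10^-4)(1.79) / (1.88×10^-28) = 3.08×10^5 m/s.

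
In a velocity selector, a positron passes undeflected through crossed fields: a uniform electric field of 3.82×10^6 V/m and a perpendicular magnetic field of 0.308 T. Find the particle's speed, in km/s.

v ≈ 12400 km/s

For zero net force, qE = qvB, so v = E/B.
v = (3.82×10^6) / (0.308) = 1.24×10^7 m/s.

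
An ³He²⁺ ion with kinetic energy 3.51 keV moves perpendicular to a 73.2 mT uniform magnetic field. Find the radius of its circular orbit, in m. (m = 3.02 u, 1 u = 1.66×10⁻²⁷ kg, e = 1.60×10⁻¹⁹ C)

Convert the energy: K = 3.51 keV = 5.62×10^-16 J.
v = √(2K/m) = √(2·5.62×10^-16/5.01×10^-27) = 4.73×10^5 m/s.
r = mv/(qB) = (5.01×10^-27)(4.73×10^5) / [(2×1.60×10^-19)(0.0732)] = 0.101 m.

r ≈ 0.101 m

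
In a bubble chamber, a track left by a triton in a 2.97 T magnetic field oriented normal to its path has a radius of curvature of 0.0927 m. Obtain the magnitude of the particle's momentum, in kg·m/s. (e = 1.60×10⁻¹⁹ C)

p ≈ 4.41×10^-20 kg·m/s

Since qvB = mv²/r, the momentum p = mv = qBr.
p = (1×1.60×10^-19)(2.97)(0.0927) = 4.41×10^-20 kg·m/s.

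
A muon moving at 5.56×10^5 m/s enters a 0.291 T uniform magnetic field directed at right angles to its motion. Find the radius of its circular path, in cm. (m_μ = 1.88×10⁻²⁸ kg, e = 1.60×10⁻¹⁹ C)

The magnetic force provides the centripetal force: qvB = mv²/r, so r = mv/(qB).
r = (1.88×10^-28 kg)(5.56×10^5 m/s) / [(1×1.60×10^-19 C)(0.291 T)] = 2.25×10^-3 m.

r ≈ 0.225 cm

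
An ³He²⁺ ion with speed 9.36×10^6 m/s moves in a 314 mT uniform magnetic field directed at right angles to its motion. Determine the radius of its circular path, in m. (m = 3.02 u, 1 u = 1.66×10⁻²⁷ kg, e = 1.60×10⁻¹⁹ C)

The magnetic force provides the centripetal force: qvB = mv²/r, so r = mv/(qB).
r = (5.01×10^-27 kg)(9.36×10^6 m/s) / [(2×1.60×10^-19 C)(0.314 T)] = 0.467 m.

r ≈ 0.467 m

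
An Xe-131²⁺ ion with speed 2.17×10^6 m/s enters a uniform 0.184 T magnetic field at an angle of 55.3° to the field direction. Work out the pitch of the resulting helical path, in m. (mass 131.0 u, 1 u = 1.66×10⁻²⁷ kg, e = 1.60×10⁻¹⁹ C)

pitch ≈ 28.7 m

The velocity component along B is v∥ = v cos55.3° = 1.24×10^6 m/s.
The cyclotron period T = 2πm/(qB) = 2.32×10^-5 s is set by m, q, B alone.
Pitch = v∥·T = (1.24×10^6)(2.32×10^-5) = 28.7 m.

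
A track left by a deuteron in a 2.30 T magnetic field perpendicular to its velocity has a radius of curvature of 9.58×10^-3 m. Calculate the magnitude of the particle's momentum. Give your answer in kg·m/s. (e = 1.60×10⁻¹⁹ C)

Since qvB = mv²/r, the momentum p = mv = qBr.
p = (1×1.60×10^-19)(2.30)(9.58×10^-3) = 3.53×10^-21 kg·m/s.

p ≈ 3.53×10^-21 kg·m/s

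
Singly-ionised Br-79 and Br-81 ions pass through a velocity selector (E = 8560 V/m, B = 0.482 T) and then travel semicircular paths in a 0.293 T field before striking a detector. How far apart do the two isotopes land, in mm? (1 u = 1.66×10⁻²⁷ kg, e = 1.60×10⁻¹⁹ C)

Δd ≈ 2.52 mm

Both emerge at v = E/B₁ = 1.78×10^4 m/s.
r = mv/(qB₂), so r₁ = 0.04968 m and r₂ = 0.05094 m, giving Δr = 1.26×10^-3 m.
After a semicircle each ion lands a diameter 2r from the entry slit, so the separation is 2Δr = 2.52×10^-3 m.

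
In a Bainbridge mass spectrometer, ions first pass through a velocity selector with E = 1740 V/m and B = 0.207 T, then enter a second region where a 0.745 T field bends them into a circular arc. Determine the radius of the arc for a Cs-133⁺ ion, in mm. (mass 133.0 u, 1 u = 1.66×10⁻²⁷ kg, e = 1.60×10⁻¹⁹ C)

r ≈ 15.6 mm

The selector passes v = E/B = 1740/0.207 = 8410 m/s.
In the deflection region, r = mv/(qB₂) = (2.21×10^-25)(8410) / [(1×1.60×10^-19)(0.745)] = 0.0156 m.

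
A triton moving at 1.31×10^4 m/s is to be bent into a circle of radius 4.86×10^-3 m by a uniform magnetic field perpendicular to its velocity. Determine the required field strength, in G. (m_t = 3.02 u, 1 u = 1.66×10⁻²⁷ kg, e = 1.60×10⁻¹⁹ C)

qvB = mv²/r gives B = mv/(qr).
B = (5.01×10^-27)(1.31×10^4) / [(1×1.60×10^-19)(4.86×10^-3)] = 0.0845 T.

B ≈ 845 G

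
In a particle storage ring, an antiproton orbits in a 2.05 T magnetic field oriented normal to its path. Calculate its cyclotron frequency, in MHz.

f ≈ 31.3 MHz

f = qB/(2πm) = (1×1.60×10^-19)(2.05) / [2π(1.67×10^-27)] = 3.13×10^7 Hz.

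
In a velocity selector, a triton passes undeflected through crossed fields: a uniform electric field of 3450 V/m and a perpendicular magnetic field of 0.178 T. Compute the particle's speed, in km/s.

v ≈ 19.4 km/s

For zero net force, qE = qvB, so v = E/B.
v = (3450) / (0.178) = 1.94×10^4 m/s.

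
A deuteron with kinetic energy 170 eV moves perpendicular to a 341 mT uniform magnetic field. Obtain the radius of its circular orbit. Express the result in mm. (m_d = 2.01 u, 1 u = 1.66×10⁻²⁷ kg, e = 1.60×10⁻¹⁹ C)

Convert the energy: K = 170 eV = 2.72×10^-17 J.
v = √(2K/m) = √(2·2.72×10^-17/3.34×10^-27) = 1.28×10^5 m/s.
r = mv/(qB) = (3.34×10^-27)(1.28×10^5) / [(1×1.60×10^-19)(0.341)] = 7.81×10^-3 m.

r ≈ 7.81 mm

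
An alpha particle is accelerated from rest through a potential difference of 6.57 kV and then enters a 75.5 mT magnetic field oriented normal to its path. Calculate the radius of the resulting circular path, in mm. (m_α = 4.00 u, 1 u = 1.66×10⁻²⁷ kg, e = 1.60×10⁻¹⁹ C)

r ≈ 219 mm

The kinetic energy gained is K = qV = (2×1.60×10^-19)(6570) = 2.10×10^-15 J.
v = √(2K/m) = 7.96×10^5 m/s.
r = mv/(qB) = (6.64×10^-27)(7.96×10^5) / [(2×1.60×10^-19)(0.0755)] = 0.219 m.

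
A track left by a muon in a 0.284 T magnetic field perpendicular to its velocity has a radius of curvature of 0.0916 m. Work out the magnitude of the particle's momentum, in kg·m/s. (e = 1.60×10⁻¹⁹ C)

Since qvB = mv²/r, the momentum p = mv = qBr.
p = (1×1.60×10^-19)(0.284)(0.0916) = 4.16×10^-21 kg·m/s.

p ≈ 4.16×10^-21 kg·m/s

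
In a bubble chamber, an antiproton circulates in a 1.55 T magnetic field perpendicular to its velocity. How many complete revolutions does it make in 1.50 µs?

N = 35

T = 2πm/(qB) = 2π(1.67×10^-27) / [(1×1.60×10^-19)(1.55)] = 4.2310×10^-8 s.
N = t/T = 1.50×10^-6 / 4.2310×10^-8 ≈ 35.45, so 35 complete revolutions.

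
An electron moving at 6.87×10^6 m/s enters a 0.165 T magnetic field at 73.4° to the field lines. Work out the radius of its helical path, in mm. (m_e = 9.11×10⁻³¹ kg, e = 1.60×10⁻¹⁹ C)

Only the perpendicular component v⊥ = v sin73.4° = 6.58×10^6 m/s is bent by the field.
r = m v⊥ /(qB) = (9.11×10^-31)(6.58×10^6) / [(1×1.60×10^-19)(0.165)] = 2.27×10^-4 m.

r ≈ 0.227 mm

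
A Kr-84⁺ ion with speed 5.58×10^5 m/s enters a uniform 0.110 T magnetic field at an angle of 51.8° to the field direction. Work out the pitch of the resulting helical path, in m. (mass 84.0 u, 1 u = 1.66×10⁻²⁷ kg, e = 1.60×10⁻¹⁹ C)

pitch ≈ 17.2 m

The velocity component along B is v∥ = v cos51.8° = 3.45×10^5 m/s.
The cyclotron period T = 2πm/(qB) = 4.98×10^-5 s is set by m, q, B alone.
Pitch = v∥·T = (3.45×10^5)(4.98×10^-5) = 17.2 m.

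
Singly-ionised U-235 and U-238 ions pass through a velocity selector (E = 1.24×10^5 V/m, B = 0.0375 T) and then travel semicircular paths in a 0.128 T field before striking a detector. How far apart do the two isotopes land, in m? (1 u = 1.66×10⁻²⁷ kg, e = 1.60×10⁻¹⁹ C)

Δd ≈ 1.61 m

Both emerge at v = E/B₁ = 3.31×10^6 m/s.
r = mv/(qB₂), so r₁ = 62.985 m and r₂ = 63.789 m, giving Δr = 0.804 m.
After a semicircle each ion lands a diameter 2r from the entry slit, so the separation is 2Δr = 1.61 m.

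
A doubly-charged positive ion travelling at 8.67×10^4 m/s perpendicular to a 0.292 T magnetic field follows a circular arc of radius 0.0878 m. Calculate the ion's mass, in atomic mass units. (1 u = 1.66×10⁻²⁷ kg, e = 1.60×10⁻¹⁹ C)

m ≈ 57.0 u

qvB = mv²/r ⇒ m = qBr/v.
m = (2×1.60×10^-19)(0.292)(0.0878) / (8.67×10^4) = 9.46×10^-26 kg = 57.0 u.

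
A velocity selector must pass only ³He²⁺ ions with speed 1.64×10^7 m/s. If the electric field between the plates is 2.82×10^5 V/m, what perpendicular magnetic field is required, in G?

B ≈ 172 G

qE = qvB ⇒ B = E/v = (2.82×10^5) / (1.64×10^7) = 0.0172 T.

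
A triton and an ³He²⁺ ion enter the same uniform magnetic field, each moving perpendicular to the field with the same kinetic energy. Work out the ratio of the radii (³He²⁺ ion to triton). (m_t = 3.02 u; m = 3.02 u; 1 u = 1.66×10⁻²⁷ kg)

r = √(2mK)/(qB) ⇒ at equal K, r ∝ √m/q.
r_{³He²⁺ ion}/r_{triton} = 0.500.

ratio ≈ 0.500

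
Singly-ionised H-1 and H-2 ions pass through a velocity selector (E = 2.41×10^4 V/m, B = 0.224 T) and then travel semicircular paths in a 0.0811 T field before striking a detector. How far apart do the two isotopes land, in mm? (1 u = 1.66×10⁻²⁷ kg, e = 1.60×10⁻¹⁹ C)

Both emerge at v = E/B₁ = 1.08×10^5 m/s.
r = mv/(qB₂), so r₁ = 0.0138 m and r₂ = 0.0275 m, giving Δr = 0.0138 m.
After a semicircle each ion lands a diameter 2r from the entry slit, so the separation is 2Δr = 0.0275 m.

Δd ≈ 27.5 mm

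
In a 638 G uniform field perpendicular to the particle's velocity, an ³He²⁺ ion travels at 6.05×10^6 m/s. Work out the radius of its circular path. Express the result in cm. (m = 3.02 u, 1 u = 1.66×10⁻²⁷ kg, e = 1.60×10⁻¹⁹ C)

r ≈ 149 cm

The magnetic force provides the centripetal force: qvB = mv²/r, so r = mv/(qB).
r = (5.01×10^-27 kg)(6.05×10^6 m/s) / [(2×1.60×10^-19 C)(0.0638 T)] = 1.49 m.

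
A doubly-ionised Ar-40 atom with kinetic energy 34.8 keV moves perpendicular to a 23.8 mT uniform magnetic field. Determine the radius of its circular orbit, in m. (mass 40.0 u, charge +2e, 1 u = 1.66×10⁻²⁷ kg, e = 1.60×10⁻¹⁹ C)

r ≈ 3.57 m

Convert the energy: K = 34.8 keV = 5.57×10^-15 J.
v = √(2K/m) = √(2·5.57×10^-15/6.64×10^-26) = 4.10×10^5 m/s.
r = mv/(qB) = (6.64×10^-26)(4.10×10^5) / [(2×1.60×10^-19)(0.0238)] = 3.57 m.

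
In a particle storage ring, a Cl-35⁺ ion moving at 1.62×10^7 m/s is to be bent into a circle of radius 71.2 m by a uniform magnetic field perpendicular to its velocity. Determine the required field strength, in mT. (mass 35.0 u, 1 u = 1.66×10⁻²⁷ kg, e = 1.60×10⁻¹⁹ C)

qvB = mv²/r gives B = mv/(qr).
B = (5.81×10^-26)(1.62×10^7) / [(1×1.60×10^-19)(71.2)] = 0.0826 T.

B ≈ 82.6 mT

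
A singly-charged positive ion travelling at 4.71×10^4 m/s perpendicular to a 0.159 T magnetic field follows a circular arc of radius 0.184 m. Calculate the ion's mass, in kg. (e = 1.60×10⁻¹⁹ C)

m ≈ 9.94×10^-26 kg

qvB = mv²/r ⇒ m = qBr/v.
m = (1×1.60×10^-19)(0.159)(0.184) / (4.71×10^4) = 9.94×10^-26 kg.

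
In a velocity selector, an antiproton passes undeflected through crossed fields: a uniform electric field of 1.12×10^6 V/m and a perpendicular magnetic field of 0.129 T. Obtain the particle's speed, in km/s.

For zero net force, qE = qvB, so v = E/B.
v = (1.12×10^6) / (0.129) = 8.68×10^6 m/s.

v ≈ 8680 km/s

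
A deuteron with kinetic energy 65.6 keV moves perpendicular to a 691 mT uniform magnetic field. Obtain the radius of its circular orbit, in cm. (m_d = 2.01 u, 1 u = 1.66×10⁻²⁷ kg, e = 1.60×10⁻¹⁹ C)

Convert the energy: K = 65.6 keV = 1.05×10^-14 J.
v = √(2K/m) = √(2·1.05×10^-14/3.34×10^-27) = 2.51×10^6 m/s.
r = mv/(qB) = (3.34×10^-27)(2.51×10^6) / [(1×1.60×10^-19)(0.691)] = 0.0757 m.

r ≈ 7.57 cm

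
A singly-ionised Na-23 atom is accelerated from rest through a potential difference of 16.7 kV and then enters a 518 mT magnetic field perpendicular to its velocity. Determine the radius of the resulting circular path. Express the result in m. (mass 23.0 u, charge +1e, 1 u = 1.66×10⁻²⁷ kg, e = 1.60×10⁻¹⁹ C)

r ≈ 0.172 m

The kinetic energy gained is K = qV = (1×1.60×10^-19)(1.67×10^4) = 2.67×10^-15 J.
v = √(2K/m) = 3.74×10^5 m/s.
r = mv/(qB) = (3.82×10^-26)(3.74×10^5) / [(1×1.60×10^-19)(0.518)] = 0.172 m.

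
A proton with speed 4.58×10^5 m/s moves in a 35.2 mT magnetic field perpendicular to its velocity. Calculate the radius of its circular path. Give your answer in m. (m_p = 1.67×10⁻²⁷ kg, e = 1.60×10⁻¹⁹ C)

The magnetic force provides the centripetal force: qvB = mv²/r, so r = mv/(qB).
r = (1.67×10^-27 kg)(4.58×10^5 m/s) / [(1×1.60×10^-19 C)(0.0352 T)] = 0.136 m.

r ≈ 0.136 m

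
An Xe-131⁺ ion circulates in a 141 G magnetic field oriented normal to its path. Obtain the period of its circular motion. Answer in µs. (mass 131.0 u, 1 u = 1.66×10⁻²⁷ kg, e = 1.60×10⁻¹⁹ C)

T ≈ 606 µs

The cyclotron period is independent of speed: T = 2πm/(qB).
T = 2π(2.17×10^-25) / [(1×1.60×10^-19)(0.0141)] = 6.06×10^-4 s.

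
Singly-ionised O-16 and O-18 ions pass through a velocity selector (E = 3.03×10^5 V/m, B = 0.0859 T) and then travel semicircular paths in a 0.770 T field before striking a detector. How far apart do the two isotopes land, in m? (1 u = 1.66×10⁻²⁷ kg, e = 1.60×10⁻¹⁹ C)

Both emerge at v = E/B₁ = 3.53×10^6 m/s.
r = mv/(qB₂), so r₁ = 0.7604 m and r₂ = 0.8555 m, giving Δr = 0.0951 m.
After a semicircle each ion lands a diameter 2r from the entry slit, so the separation is 2Δr = 0.190 m.

Δd ≈ 0.190 m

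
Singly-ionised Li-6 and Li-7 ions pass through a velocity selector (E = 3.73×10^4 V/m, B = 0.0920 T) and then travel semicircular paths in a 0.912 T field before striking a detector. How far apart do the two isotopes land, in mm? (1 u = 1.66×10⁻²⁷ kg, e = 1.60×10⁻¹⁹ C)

Both emerge at v = E/B₁ = 4.05×10^5 m/s.
r = mv/(qB₂), so r₁ = 0.02767 m and r₂ = 0.03229 m, giving Δr = 4.61×10^-3 m.
After a semicircle each ion lands a diameter 2r from the entry slit, so the separation is 2Δr = 9.22×10^-3 m.

Δd ≈ 9.22 mm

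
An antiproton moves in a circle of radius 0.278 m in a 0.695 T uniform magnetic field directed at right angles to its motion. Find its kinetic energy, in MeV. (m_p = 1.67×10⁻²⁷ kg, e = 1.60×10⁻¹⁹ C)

K ≈ 1.79 MeV

v = qBr/m = (1×1.60×10^-19)(0.695)(0.278) / (1.67×10^-27) = 1.85×10^7 m/s.
K = ½mv² = 0.5·(1.67×10^-27)·(1.85×10^7)² = 2.86×10^-13 J = 1.79 MeV.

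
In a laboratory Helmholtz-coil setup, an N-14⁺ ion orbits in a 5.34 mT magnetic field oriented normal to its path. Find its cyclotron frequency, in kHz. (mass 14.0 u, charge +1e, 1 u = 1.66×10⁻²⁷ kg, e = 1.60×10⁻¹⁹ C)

f = qB/(2πm) = (1×1.60×10^-19)(5.34×10^-3) / [2π(2.32×10^-26)] = 5850 Hz.

f ≈ 5.85 kHz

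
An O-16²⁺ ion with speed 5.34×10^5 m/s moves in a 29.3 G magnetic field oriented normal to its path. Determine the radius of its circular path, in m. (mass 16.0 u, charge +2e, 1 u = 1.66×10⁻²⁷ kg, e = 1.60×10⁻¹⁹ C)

The magnetic force provides the centripetal force: qvB = mv²/r, so r = mv/(qB).
r = (2.66×10^-26 kg)(5.34×10^5 m/s) / [(2×1.60×10^-19 C)(2.93×10^-3 T)] = 15.1 m.

r ≈ 15.1 m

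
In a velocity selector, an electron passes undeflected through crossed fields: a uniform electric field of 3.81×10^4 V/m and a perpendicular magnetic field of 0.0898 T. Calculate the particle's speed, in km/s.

For zero net force, qE = qvB, so v = E/B.
v = (3.81×10^4) / (0.0898) = 4.24×10^5 m/s.

v ≈ 424 km/s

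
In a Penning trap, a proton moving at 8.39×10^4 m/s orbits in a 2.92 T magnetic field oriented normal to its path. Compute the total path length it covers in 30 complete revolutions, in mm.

L ≈ 56.5 mm

r = mv/(qB) = 3.00×10^-4 m, so one revolution covers 2πr = 1.88×10^-3 m.
In 30 revolutions: L = 30·2πr = 0.0565 m.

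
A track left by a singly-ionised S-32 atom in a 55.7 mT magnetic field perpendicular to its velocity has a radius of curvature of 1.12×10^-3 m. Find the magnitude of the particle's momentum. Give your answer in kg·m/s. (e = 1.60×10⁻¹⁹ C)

p ≈ 9.98×10^-24 kg·m/s

Since qvB = mv²/r, the momentum p = mv = qBr.
p = (1×1.60×10^-19)(0.0557)(1.12×10^-3) = 9.98×10^-24 kg·m/s.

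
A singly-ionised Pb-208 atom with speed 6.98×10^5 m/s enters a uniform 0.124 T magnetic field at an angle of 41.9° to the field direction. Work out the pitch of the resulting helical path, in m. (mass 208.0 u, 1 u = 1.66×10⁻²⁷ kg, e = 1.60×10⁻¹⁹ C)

pitch ≈ 56.8 m

The velocity component along B is v∥ = v cos41.9° = 5.20×10^5 m/s.
The cyclotron period T = 2πm/(qB) = 1.09×10^-4 s is set by m, q, B alone.
Pitch = v∥·T = (5.20×10^5)(1.09×10^-4) = 56.8 m.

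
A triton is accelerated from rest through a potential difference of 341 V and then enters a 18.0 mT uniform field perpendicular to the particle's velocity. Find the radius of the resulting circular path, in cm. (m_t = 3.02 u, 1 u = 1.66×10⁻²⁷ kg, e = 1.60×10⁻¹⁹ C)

The kinetic energy gained is K = qV = (1×1.60×10^-19)(341) = 5.46×10^-17 J.
v = √(2K/m) = 1.48×10^5 m/s.
r = mv/(qB) = (5.01×10^-27)(1.48×10^5) / [(1×1.60×10^-19)(0.0180)] = 0.257 m.

r ≈ 25.7 cm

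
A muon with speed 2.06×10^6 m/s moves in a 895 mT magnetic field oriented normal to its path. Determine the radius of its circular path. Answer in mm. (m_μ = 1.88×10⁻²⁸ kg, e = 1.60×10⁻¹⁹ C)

r ≈ 2.70 mm

The magnetic force provides the centripetal force: qvB = mv²/r, so r = mv/(qB).
r = (1.88×10^-28 kg)(2.06×10^6 m/s) / [(1×1.60×10^-19 C)(0.895 T)] = 2.70×10^-3 m.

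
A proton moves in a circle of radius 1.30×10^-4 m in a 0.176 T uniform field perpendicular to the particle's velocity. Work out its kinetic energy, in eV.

K ≈ 0.0251 eV

v = qBr/m = (1×1.60×10^-19)(0.176)(1.30×10^-4) / (1.67×10^-27) = 2190 m/s.
K = ½mv² = 0.5·(1.67×10^-27)·(2190)² = 4.01×10^-21 J = 0.0251 eV.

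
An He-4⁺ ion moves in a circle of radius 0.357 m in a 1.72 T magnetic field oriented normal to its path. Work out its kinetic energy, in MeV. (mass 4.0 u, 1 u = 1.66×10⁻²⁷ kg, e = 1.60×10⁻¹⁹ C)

v = qBr/m = (1×1.60×10^-19)(1.72)(0.357) / (6.64×10^-27) = 1.48×10^7 m/s.
K = ½mv² = 0.5·(6.64×10^-27)·(1.48×10^7)² = 7.27×10^-13 J = 4.54 MeV.

K ≈ 4.54 MeV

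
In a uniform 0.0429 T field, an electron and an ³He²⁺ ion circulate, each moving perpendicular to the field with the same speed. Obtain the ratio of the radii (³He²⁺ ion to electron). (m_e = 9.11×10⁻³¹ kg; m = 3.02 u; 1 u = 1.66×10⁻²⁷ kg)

ratio ≈ 2750

r = mv/(qB) ⇒ at equal v, r ∝ m/q.
r_{³He²⁺ ion}/r_{electron} = 2750.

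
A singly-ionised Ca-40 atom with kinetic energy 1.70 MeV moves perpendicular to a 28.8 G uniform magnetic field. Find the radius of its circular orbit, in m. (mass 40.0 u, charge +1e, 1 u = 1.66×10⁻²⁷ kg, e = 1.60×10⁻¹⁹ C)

r ≈ 412 m

Convert the energy: K = 1.70 MeV = 2.72×10^-13 J.
v = √(2K/m) = √(2·2.72×10^-13/6.64×10^-26) = 2.86×10^6 m/s.
r = mv/(qB) = (6.64×10^-26)(2.86×10^6) / [(1×1.60×10^-19)(2.88×10^-3)] = 412 m.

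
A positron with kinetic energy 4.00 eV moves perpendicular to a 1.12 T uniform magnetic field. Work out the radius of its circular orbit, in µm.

Convert the energy: K = 4.00 eV = 6.40×10^-19 J.
v = √(2K/m) = √(2·6.40×10^-19/9.11×10^-31) = 1.19×10^6 m/s.
r = mv/(qB) = (9.11×10^-31)(1.19×10^6) / [(1×1.60×10^-19)(1.12)] = 6.03×10^-6 m.

r ≈ 6.03 µm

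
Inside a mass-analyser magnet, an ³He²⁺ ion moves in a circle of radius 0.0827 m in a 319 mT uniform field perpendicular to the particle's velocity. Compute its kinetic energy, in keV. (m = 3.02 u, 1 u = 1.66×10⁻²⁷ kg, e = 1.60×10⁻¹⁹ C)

K ≈ 44.4 keV

v = qBr/m = (2×1.60×10^-19)(0.319)(0.0827) / (5.01×10^-27) = 1.68×10^6 m/s.
K = ½mv² = 0.5·(5.01×10^-27)·(1.68×10^6)² = 7.11×10^-15 J = 44.4 keV.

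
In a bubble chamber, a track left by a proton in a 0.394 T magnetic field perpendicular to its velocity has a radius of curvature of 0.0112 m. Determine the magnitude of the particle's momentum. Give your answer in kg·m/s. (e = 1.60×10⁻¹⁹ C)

Since qvB = mv²/r, the momentum p = mv = qBr.
p = (1×1.60×10^-19)(0.394)(0.0112) = 7.06×10^-22 kg·m/s.

p ≈ 7.06×10^-22 kg·m/s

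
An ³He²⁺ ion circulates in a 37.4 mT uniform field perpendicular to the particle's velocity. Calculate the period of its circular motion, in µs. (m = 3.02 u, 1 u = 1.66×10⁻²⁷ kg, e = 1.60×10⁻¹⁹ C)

T ≈ 2.63 µs

The cyclotron period is independent of speed: T = 2πm/(qB).
T = 2π(5.01×10^-27) / [(2×1.60×10^-19)(0.0374)] = 2.63×10^-6 s.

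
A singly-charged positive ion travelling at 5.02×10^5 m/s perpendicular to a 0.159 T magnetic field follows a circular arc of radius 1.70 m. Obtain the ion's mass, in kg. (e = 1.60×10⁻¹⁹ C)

qvB = mv²/r ⇒ m = qBr/v.
m = (1×1.60×10^-19)(0.159)(1.70) / (5.02×10^5) = 8.62×10^-26 kg.

m ≈ 8.62×10^-26 kg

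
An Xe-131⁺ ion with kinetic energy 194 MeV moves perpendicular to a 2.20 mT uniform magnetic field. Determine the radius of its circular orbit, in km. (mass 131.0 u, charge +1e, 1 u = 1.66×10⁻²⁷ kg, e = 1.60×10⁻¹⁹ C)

r ≈ 10.4 km

Convert the energy: K = 194 MeV = 3.10×10^-11 J.
v = √(2K/m) = √(2·3.10×10^-11/2.17×10^-25) = 1.69×10^7 m/s.
r = mv/(qB) = (2.17×10^-25)(1.69×10^7) / [(1×1.60×10^-19)(2.20×10^-3)] = 1.04×10^4 m.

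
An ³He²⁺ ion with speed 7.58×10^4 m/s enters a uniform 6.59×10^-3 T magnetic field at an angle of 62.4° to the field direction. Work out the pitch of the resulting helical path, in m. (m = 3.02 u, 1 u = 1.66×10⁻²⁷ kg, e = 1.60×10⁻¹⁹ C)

pitch ≈ 0.525 m

The velocity component along B is v∥ = v cos62.4° = 3.51×10^4 m/s.
The cyclotron period T = 2πm/(qB) = 1.49×10^-5 s is set by m, q, B alone.
Pitch = v∥·T = (3.51×10^4)(1.49×10^-5) = 0.525 m.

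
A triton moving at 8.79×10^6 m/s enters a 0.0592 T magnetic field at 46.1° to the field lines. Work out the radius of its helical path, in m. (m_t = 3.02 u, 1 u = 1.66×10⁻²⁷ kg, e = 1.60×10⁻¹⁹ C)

Only the perpendicular component v⊥ = v sin46.1° = 6.33×10^6 m/s is bent by the field.
r = m v⊥ /(qB) = (5.01×10^-27)(6.33×10^6) / [(1×1.60×10^-19)(0.0592)] = 3.35 m.

r ≈ 3.35 m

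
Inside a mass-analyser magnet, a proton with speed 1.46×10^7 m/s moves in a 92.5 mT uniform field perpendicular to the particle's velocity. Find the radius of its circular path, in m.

The magnetic force provides the centripetal force: qvB = mv²/r, so r = mv/(qB).
r = (1.67×10^-27 kg)(1.46×10^7 m/s) / [(1×1.60×10^-19 C)(0.0925 T)] = 1.65 m.

r ≈ 1.65 m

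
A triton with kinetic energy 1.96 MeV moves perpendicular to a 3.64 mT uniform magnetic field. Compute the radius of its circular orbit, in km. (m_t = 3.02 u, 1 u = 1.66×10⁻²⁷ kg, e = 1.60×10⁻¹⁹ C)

Convert the energy: K = 1.96 MeV = 3.14×10^-13 J.
v = √(2K/m) = √(2·3.14×10^-13/5.01×10^-27) = 1.12×10^7 m/s.
r = mv/(qB) = (5.01×10^-27)(1.12×10^7) / [(1×1.60×10^-19)(3.64×10^-3)] = 96.3 m.

r ≈ 0.0963 km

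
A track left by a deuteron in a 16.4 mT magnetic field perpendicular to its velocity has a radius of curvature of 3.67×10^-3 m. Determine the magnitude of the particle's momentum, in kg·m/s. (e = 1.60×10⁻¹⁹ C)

Since qvB = mv²/r, the momentum p = mv = qBr.
p = (1×1.60×10^-19)(0.0164)(3.67×10^-3) = 9.63×10^-24 kg·m/s.

p ≈ 9.63×10^-24 kg·m/s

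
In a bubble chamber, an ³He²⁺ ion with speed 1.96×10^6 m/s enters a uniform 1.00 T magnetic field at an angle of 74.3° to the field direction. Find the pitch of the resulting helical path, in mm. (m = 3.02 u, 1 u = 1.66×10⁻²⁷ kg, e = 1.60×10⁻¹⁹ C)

pitch ≈ 52.2 mm

The velocity component along B is v∥ = v cos74.3° = 5.30×10^5 m/s.
The cyclotron period T = 2πm/(qB) = 9.84×10^-8 s is set by m, q, B alone.
Pitch = v∥·T = (5.30×10^5)(9.84×10^-8) = 0.0522 m.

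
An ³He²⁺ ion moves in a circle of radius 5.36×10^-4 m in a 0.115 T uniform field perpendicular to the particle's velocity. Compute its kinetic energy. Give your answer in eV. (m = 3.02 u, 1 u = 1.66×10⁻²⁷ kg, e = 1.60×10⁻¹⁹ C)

K ≈ 0.243 eV

v = qBr/m = (2×1.60×10^-19)(0.115)(5.36×10^-4) / (5.01×10^-27) = 3930 m/s.
K = ½mv² = 0.5·(5.01×10^-27)·(3930)² = 3.88×10^-20 J = 0.243 eV.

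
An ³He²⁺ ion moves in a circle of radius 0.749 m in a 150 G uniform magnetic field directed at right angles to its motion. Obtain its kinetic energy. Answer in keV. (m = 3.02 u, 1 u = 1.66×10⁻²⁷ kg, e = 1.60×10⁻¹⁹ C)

v = qBr/m = (2×1.60×10^-19)(0.0150)(0.749) / (5.01×10^-27) = 7.17×10^5 m/s.
K = ½mv² = 0.5·(5.01×10^-27)·(7.17×10^5)² = 1.29×10^-15 J = 8.06 keV.

K ≈ 8.06 keV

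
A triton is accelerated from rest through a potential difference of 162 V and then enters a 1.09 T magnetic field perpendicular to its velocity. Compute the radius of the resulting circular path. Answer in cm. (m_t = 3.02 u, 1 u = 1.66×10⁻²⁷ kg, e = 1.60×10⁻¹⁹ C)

r ≈ 0.292 cm

The kinetic energy gained is K = qV = (1×1.60×10^-19)(162) = 2.59×10^-17 J.
v = √(2K/m) = 1.02×10^5 m/s.
r = mv/(qB) = (5.01×10^-27)(1.02×10^5) / [(1×1.60×10^-19)(1.09)] = 2.92×10^-3 m.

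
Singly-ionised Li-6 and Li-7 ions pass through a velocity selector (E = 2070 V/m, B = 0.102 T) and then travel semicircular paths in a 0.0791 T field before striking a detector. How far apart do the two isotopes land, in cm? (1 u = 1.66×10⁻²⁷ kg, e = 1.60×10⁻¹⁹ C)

Both emerge at v = E/B₁ = 2.03×10^4 m/s.
r = mv/(qB₂), so r₁ = 0.01597 m and r₂ = 0.01863 m, giving Δr = 2.66×10^-3 m.
After a semicircle each ion lands a diameter 2r from the entry slit, so the separation is 2Δr = 5.32×10^-3 m.

Δd ≈ 0.532 cm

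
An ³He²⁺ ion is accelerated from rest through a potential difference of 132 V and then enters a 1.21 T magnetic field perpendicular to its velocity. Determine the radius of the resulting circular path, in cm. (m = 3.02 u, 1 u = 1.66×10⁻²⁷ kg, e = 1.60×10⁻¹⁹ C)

The kinetic energy gained is K = qV = (2×1.60×10^-19)(132) = 4.22×10^-17 J.
v = √(2K/m) = 1.30×10^5 m/s.
r = mv/(qB) = (5.01×10^-27)(1.30×10^5) / [(2×1.60×10^-19)(1.21)] = 1.68×10^-3 m.

r ≈ 0.168 cm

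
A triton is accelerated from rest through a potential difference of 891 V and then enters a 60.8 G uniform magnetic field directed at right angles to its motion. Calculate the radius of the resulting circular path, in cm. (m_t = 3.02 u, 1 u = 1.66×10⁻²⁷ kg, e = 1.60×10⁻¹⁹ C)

The kinetic energy gained is K = qV = (1×1.60×10^-19)(891) = 1.43×10^-16 J.
v = √(2K/m) = 2.38×10^5 m/s.
r = mv/(qB) = (5.01×10^-27)(2.38×10^5) / [(1×1.60×10^-19)(6.08×10^-3)] = 1.23 m.

r ≈ 123 cm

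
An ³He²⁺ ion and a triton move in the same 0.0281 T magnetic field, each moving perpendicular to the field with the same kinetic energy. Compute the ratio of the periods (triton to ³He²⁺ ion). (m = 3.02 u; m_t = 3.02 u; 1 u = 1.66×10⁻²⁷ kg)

ratio ≈ 2.00

T = 2πm/(qB) is independent of speed, so T₂/T₁ = (m₂/q₂)/(m₁/q₁).
T_{triton}/T_{³He²⁺ ion} = (5.01×10^-27/1e) / (5.01×10^-27/2e) = 2.00.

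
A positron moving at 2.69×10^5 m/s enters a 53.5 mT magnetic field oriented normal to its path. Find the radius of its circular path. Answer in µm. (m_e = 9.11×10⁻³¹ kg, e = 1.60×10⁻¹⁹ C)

r ≈ 28.6 µm

The magnetic force provides the centripetal force: qvB = mv²/r, so r = mv/(qB).
r = (9.11×10^-31 kg)(2.69×10^5 m/s) / [(1×1.60×10^-19 C)(0.0535 T)] = 2.86×10^-5 m.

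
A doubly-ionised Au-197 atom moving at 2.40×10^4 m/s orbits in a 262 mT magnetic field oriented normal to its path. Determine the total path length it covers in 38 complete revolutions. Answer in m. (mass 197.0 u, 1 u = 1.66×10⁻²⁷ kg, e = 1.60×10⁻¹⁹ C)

r = mv/(qB) = 0.0936 m, so one revolution covers 2πr = 0.588 m.
In 38 revolutions: L = 38·2πr = 22.4 m.

L ≈ 22.4 m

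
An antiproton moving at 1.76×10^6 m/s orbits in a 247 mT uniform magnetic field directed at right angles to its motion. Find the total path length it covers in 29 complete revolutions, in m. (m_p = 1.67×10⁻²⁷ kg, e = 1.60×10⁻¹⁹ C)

L ≈ 13.6 m

r = mv/(qB) = 0.0744 m, so one revolution covers 2πr = 0.467 m.
In 29 revolutions: L = 29·2πr = 13.6 m.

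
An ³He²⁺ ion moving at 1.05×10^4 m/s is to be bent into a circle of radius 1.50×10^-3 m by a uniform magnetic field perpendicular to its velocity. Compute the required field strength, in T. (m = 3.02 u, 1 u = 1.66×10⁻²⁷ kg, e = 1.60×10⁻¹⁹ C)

B ≈ 0.110 T

qvB = mv²/r gives B = mv/(qr).
B = (5.01×10^-27)(1.05×10^4) / [(2×1.60×10^-19)(1.50×10^-3)] = 0.110 T.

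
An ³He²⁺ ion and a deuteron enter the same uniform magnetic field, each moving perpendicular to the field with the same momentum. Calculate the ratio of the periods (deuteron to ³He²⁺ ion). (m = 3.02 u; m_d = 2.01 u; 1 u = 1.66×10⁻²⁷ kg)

ratio ≈ 1.33

T = 2πm/(qB) is independent of speed, so T₂/T₁ = (m₂/q₂)/(m₁/q₁).
T_{deuteron}/T_{³He²⁺ ion} = (3.34×10^-27/1e) / (5.01×10^-27/2e) = 1.33.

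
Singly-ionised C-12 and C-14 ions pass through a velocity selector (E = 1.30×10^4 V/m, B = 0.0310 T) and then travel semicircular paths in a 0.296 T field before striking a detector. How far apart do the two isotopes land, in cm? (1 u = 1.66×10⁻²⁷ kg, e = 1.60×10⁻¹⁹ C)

Δd ≈ 5.88 cm

Both emerge at v = E/B₁ = 4.19×10^5 m/s.
r = mv/(qB₂), so r₁ = 0.1764 m and r₂ = 0.2058 m, giving Δr = 0.0294 m.
After a semicircle each ion lands a diameter 2r from the entry slit, so the separation is 2Δr = 0.0588 m.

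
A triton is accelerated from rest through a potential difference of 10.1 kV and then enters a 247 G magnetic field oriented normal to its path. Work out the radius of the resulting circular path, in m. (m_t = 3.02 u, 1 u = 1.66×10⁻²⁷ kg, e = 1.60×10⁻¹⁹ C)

The kinetic energy gained is K = qV = (1×1.60×10^-19)(1.01×10^4) = 1.62×10^-15 J.
v = √(2K/m) = 8.03×10^5 m/s.
r = mv/(qB) = (5.01×10^-27)(8.03×10^5) / [(1×1.60×10^-19)(0.0247)] = 1.02 m.

r ≈ 1.02 m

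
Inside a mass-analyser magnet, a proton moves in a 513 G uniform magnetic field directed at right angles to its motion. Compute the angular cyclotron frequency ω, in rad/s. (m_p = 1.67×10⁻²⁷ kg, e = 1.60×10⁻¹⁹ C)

ω ≈ 4.91×10^6 rad/s

ω = qB/m = (1×1.60×10^-19)(0.0513) / (1.67×10^-27) = 4.91×10^6 rad/s.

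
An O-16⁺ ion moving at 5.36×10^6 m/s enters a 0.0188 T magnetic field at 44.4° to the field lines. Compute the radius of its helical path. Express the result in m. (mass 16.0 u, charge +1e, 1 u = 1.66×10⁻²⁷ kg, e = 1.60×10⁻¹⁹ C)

r ≈ 33.1 m

Only the perpendicular component v⊥ = v sin44.4° = 3.75×10^6 m/s is bent by the field.
r = m v⊥ /(qB) = (2.66×10^-26)(3.75×10^6) / [(1×1.60×10^-19)(0.0188)] = 33.1 m.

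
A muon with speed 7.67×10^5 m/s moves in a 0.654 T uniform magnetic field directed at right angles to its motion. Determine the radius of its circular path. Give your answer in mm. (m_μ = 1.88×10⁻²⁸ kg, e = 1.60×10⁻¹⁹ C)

r ≈ 1.38 mm

The magnetic force provides the centripetal force: qvB = mv²/r, so r = mv/(qB).
r = (1.88×10^-28 kg)(7.67×10^5 m/s) / [(1×1.60×10^-19 C)(0.654 T)] = 1.38×10^-3 m.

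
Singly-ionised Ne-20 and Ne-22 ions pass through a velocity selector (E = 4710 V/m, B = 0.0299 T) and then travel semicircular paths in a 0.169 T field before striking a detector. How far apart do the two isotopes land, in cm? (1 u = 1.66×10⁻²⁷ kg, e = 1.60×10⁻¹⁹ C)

Both emerge at v = E/B₁ = 1.58×10^5 m/s.
r = mv/(qB₂), so r₁ = 0.1934 m and r₂ = 0.2128 m, giving Δr = 0.0193 m.
After a semicircle each ion lands a diameter 2r from the entry slit, so the separation is 2Δr = 0.0387 m.

Δd ≈ 3.87 cm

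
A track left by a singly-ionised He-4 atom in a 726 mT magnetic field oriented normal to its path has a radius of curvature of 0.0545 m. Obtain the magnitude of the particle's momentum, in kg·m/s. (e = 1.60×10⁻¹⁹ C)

p ≈ 6.33×10^-21 kg·m/s

Since qvB = mv²/r, the momentum p = mv = qBr.
p = (1×1.60×10^-19)(0.726)(0.0545) = 6.33×10^-21 kg·m/s.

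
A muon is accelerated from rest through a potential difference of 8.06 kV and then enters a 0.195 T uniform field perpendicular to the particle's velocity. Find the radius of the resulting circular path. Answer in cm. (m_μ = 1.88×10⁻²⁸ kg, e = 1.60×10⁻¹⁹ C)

r ≈ 2.23 cm

The kinetic energy gained is K = qV = (1×1.60×10^-19)(8060) = 1.29×10^-15 J.
v = √(2K/m) = 3.70×10^6 m/s.
r = mv/(qB) = (1.88×10^-28)(3.70×10^6) / [(1×1.60×10^-19)(0.195)] = 0.0223 m.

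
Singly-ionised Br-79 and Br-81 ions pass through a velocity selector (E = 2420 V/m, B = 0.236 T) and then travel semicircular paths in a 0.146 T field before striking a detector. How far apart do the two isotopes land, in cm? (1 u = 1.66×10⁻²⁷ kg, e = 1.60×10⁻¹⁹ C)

Δd ≈ 0.291 cm

Both emerge at v = E/B₁ = 1.03×10^4 m/s.
r = mv/(qB₂), so r₁ = 0.05757 m and r₂ = 0.05902 m, giving Δr = 1.46×10^-3 m.
After a semicircle each ion lands a diameter 2r from the entry slit, so the separation is 2Δr = 2.91×10^-3 m.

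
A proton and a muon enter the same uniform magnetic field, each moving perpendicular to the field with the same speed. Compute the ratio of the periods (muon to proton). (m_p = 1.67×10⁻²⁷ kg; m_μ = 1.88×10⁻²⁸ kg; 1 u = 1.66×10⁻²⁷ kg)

ratio ≈ 0.113

T = 2πm/(qB) is independent of speed, so T₂/T₁ = (m₂/q₂)/(m₁/q₁).
T_{muon}/T_{proton} = (1.88×10^-28/1e) / (1.67×10^-27/1e) = 0.113.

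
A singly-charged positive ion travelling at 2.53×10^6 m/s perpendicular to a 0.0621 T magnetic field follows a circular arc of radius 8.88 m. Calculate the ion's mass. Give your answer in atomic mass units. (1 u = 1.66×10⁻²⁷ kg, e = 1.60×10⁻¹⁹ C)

m ≈ 21.0 u

qvB = mv²/r ⇒ m = qBr/v.
m = (1×1.60×10^-19)(0.0621)(8.88) / (2.53×10^6) = 3.49×10^-26 kg = 21.0 u.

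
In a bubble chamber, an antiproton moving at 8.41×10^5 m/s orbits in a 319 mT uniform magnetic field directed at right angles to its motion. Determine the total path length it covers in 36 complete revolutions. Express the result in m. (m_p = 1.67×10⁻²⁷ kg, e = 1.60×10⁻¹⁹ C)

L ≈ 6.22 m

r = mv/(qB) = 0.0275 m, so one revolution covers 2πr = 0.173 m.
In 36 revolutions: L = 36·2πr = 6.22 m.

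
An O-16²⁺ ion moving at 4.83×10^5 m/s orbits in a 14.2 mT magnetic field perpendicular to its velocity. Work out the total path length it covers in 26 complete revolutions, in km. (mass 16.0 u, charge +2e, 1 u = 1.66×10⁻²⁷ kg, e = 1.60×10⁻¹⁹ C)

L ≈ 0.461 km

r = mv/(qB) = 2.82 m, so one revolution covers 2πr = 17.7 m.
In 26 revolutions: L = 26·2πr = 461 m.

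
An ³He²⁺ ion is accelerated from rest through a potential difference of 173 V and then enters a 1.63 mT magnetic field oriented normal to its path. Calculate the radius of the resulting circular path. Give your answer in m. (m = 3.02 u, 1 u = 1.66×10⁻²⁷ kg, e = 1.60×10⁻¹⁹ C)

r ≈ 1.43 m

The kinetic energy gained is K = qV = (2×1.60×10^-19)(173) = 5.54×10^-17 J.
v = √(2K/m) = 1.49×10^5 m/s.
r = mv/(qB) = (5.01×10^-27)(1.49×10^5) / [(2×1.60×10^-19)(1.63×10^-3)] = 1.43 m.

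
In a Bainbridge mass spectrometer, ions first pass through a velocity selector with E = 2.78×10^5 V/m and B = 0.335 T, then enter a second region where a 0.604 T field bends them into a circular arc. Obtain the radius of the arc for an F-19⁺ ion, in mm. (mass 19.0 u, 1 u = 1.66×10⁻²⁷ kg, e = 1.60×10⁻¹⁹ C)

r ≈ 271 mm

The selector passes v = E/B = 2.78×10^5/0.335 = 8.30×10^5 m/s.
In the deflection region, r = mv/(qB₂) = (3.15×10^-26)(8.30×10^5) / [(1×1.60×10^-19)(0.604)] = 0.271 m.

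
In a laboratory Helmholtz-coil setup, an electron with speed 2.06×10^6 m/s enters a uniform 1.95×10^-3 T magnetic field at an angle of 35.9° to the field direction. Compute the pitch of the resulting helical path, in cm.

The velocity component along B is v∥ = v cos35.9° = 1.67×10^6 m/s.
The cyclotron period T = 2πm/(qB) = 1.83×10^-8 s is set by m, q, B alone.
Pitch = v∥·T = (1.67×10^6)(1.83×10^-8) = 0.0306 m.

pitch ≈ 3.06 cm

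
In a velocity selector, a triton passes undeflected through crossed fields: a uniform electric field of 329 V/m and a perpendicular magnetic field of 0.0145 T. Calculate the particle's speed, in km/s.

v ≈ 22.7 km/s

For zero net force, qE = qvB, so v = E/B.
v = (329) / (0.0145) = 2.27×10^4 m/s.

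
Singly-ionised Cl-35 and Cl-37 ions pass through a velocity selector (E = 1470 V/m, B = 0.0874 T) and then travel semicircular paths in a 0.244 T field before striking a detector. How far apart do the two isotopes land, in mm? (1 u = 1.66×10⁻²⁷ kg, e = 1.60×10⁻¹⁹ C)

Δd ≈ 2.86 mm

Both emerge at v = E/B₁ = 1.68×10^4 m/s.
r = mv/(qB₂), so r₁ = 0.02503 m and r₂ = 0.02646 m, giving Δr = 1.43×10^-3 m.
After a semicircle each ion lands a diameter 2r from the entry slit, so the separation is 2Δr = 2.86×10^-3 m.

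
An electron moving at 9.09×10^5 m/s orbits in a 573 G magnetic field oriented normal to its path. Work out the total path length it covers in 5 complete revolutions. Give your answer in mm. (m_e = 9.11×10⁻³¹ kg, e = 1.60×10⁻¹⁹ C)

L ≈ 2.84 mm

r = mv/(qB) = 9.03×10^-5 m, so one revolution covers 2πr = 5.68×10^-4 m.
In 5 revolutions: L = 5·2πr = 2.84×10^-3 m.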